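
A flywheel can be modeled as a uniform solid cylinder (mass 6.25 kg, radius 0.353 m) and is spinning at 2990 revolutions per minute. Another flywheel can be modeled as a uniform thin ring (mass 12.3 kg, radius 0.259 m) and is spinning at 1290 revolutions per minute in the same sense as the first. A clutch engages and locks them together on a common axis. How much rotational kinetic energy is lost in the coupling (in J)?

ΔKE lost ≈ 4190 J

The coupling torques are internal; angular momentum about the shared axis is conserved.
Moments of inertia: I_A = ½(6.25)(0.353)² = 0.3894 kg·m²; I_B = (12.3)(0.259)² = 0.8251 kg·m².
Taking A's sense as positive: L = (0.3894)(2990) + (0.8251)(1290) = 2229 kg·m²·rpm.
Combined I = 0.3894 + 0.8251 = 1.214 kg·m².
ω_f = L / I = 2229 / 1.214 = 1835 rpm.
KE_i = ½ΣIω² = 26620 J; KE_f = ½(1.214)(192.2)² = 22420 J.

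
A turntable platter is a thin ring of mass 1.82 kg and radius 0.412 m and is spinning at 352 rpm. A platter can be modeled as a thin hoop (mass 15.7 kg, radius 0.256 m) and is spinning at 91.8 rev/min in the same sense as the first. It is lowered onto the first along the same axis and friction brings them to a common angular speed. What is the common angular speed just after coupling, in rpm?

No external torque acts about the common axis, so total angular momentum is conserved.
Moments of inertia: I_A = (1.82)(0.412)² = 0.3089 kg·m²; I_B = (15.7)(0.256)² = 1.029 kg·m².
Taking A's sense as positive: L = (0.3089)(352) + (1.029)(91.8) = 203.2 kg·m²·rpm.
Combined I = 0.3089 + 1.029 = 1.338 kg·m².
ω_f = L / I = 203.2 / 1.338 = 151.9 rpm.

|ω_f| ≈ 152 rpm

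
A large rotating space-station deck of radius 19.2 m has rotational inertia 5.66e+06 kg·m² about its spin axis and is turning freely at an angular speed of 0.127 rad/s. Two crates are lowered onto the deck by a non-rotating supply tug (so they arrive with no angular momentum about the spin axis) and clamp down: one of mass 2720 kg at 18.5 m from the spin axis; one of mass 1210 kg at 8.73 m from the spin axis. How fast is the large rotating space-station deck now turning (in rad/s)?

ω_f ≈ 0.108 rad/s

The added mass arrives with no angular momentum about the spin axis, and any external torque about the spin axis is negligible, so the system's angular momentum is conserved.
Added inertia Σmr² = (2720)(18.5)² + (1210)(8.73)² = 1.023e+06 kg·m²; I_f = 5.660e+06 + 1.023e+06 = 6.683e+06 kg·m².
ω_f = I_p ω_i / I_f = (5.660e+06)(0.127) / 6.683e+06 = 0.1076 rad/s.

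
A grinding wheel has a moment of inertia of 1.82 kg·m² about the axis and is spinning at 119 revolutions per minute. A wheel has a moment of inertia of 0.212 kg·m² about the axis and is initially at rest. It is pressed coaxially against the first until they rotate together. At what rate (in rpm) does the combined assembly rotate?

|ω_f| ≈ 107 rpm

No external torque acts about the common axis, so total angular momentum is conserved.
Taking A's sense as positive: L = (1.820)(119) = 216.6 kg·m²·rpm.
Combined I = 1.820 + 0.2120 = 2.032 kg·m².
ω_f = L / I = 216.6 / 2.032 = 106.6 rpm.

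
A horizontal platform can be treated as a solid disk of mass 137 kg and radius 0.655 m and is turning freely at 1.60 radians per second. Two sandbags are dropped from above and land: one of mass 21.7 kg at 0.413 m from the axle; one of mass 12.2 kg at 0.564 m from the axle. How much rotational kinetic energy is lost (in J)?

energy lost ≈ 7.71 J

No external torque acts about the axle; L_before = L_after.
I_p = ½(137)(0.655)² = 29.39 kg·m².
Added inertia Σmr² = (21.7)(0.413)² + (12.2)(0.564)² = 7.582 kg·m²; I_f = 29.39 + 7.582 = 36.97 kg·m².
ω_f = I_p ω_i / I_f = (29.39)(1.60) / 36.97 = 1.272 rad/s.
KE_i = ½(29.39)(1.600 rad/s)² = 37.62 J; KE_f = ½(36.97)(1.272)² = 29.90 J.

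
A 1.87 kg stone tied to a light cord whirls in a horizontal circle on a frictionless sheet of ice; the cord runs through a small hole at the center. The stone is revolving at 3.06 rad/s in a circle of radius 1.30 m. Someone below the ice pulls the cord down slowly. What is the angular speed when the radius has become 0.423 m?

ω₂ ≈ 28.9 rad/s

The constraining force is radial, so m r² ω about the center is conserved.
ω₂ = ω₁ (r₁/r₂)² = (3.06)(1.30/0.423)² = 28.90 rad/s.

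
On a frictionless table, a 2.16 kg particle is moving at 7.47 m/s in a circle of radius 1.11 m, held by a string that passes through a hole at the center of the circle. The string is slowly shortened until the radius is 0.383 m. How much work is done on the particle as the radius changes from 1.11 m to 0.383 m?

Central (radial) force ⇒ zero torque about the center ⇒ m v r is constant.
v₂ = v₁ r₁ / r₂ = (7.47)(1.11) / (0.383) = 21.65 m/s.
W = ΔKE = ½m(v₂² − v₁²) = 445.9 J.

W ≈ 446 J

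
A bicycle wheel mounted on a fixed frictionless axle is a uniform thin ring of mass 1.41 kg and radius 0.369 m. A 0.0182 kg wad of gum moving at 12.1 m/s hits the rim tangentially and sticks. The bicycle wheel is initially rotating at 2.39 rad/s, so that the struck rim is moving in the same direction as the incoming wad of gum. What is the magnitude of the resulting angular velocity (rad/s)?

The axle reaction passes through the axle and exerts no torque about it; angular momentum about the axle is conserved through the impact.
I_p = (1.41)(0.369)² = 0.1920 kg·m². Taking the sense of the wad of gum's angular momentum as positive, L_{wad} = m v R = (0.0182)(12.1)(0.369) = 0.08126 kg·m²/s.
L_i = +I_p ω_p + m v R = +(0.1920)(2.39) + 0.08126 = 0.5401 kg·m²/s.
After sticking, I_f = I_p + m R² = 0.1920 + (0.0182)(0.369)² = 0.1945 kg·m².
ω_f = L_i / I_f = 0.5401 / 0.1945 = 2.777 rad/s.

|ω_f| ≈ 2.78 rad/s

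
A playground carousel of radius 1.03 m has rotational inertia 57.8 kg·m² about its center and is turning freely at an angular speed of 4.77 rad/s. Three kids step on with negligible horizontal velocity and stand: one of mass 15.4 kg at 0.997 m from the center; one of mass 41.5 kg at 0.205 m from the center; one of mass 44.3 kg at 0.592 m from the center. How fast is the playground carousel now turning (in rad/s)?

The added mass arrives with no angular momentum about the center, and any external torque about the center is negligible, so the system's angular momentum is conserved.
Added inertia Σmr² = (15.4)(0.997)² + (41.5)(0.205)² + (44.3)(0.592)² = 32.58 kg·m²; I_f = 57.80 + 32.58 = 90.38 kg·m².
ω_f = I_p ω_i / I_f = (57.80)(4.77) / 90.38 = 3.051 rad/s.

ω_f ≈ 3.05 rad/s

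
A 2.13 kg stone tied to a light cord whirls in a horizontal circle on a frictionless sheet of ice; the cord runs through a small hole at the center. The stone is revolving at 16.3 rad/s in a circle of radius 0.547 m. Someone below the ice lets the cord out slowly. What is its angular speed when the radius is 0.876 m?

The constraining force is radial, so m r² ω about the center is conserved.
ω₂ = ω₁ (r₁/r₂)² = (16.3)(0.547/0.876)² = 6.356 rad/s.

ω₂ ≈ 6.36 rad/s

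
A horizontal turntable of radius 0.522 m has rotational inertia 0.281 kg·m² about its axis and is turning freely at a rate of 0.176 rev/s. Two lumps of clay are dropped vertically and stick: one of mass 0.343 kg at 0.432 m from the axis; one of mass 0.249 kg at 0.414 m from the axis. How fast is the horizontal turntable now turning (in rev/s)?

ω_f ≈ 0.128 rev/s

No external torque acts about the axis; L_before = L_after.
Added inertia Σmr² = (0.343)(0.432)² + (0.249)(0.414)² = 0.1067 kg·m²; I_f = 0.2810 + 0.1067 = 0.3877 kg·m².
ω_f = I_p ω_i / I_f = (0.2810)(0.176) / 0.3877 = 0.1276 rev/s.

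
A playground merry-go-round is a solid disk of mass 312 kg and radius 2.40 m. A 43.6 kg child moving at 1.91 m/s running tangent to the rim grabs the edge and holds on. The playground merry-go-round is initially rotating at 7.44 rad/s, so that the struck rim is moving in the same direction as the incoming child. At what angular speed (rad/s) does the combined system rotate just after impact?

About the axle the impulsive forces during the collision are internal, so angular momentum about that axis is conserved.
I_p = ½(312)(2.40)² = 898.6 kg·m². Taking the sense of the child's angular momentum as positive, L_{child} = m v R = (43.6)(1.91)(2.40) = 199.9 kg·m²/s.
L_i = +I_p ω_p + m v R = +(898.6)(7.44) + 199.9 = 6885 kg·m²/s.
After sticking, I_f = I_p + m R² = 898.6 + (43.6)(2.40)² = 1150 kg·m².
ω_f = L_i / I_f = 6885 / 1150 = 5.989 rad/s.

|ω_f| ≈ 5.99 rad/s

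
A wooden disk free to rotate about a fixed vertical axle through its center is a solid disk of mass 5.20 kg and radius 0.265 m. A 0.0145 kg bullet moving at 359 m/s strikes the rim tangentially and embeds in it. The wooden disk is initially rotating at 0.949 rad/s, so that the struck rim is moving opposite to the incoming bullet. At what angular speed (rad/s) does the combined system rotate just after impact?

|ω_f| ≈ 6.57 rad/s

About the axle the impulsive forces during the collision are internal, so angular momentum about that axis is conserved.
I_p = ½(5.20)(0.265)² = 0.1826 kg·m². Taking the sense of the bullet's angular momentum as positive, L_{bullet} = m v R = (0.0145)(359)(0.265) = 1.379 kg·m²/s.
L_i = −I_p ω_p + m v R = −(0.1826)(0.949) + 1.379 = 1.206 kg·m²/s.
After sticking, I_f = I_p + m R² = 0.1826 + (0.0145)(0.265)² = 0.1836 kg·m².
ω_f = L_i / I_f = 1.206 / 0.1836 = 6.570 rad/s.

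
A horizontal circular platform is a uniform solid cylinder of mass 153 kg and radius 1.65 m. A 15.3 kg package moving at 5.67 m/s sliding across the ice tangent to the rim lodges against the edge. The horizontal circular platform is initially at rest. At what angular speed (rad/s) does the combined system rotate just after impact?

The axle reaction passes through the central axle and exerts no torque about it; angular momentum about the central axle is conserved through the impact.
I_p = ½(153)(1.65)² = 208.3 kg·m². Taking the sense of the package's angular momentum as positive, L_{package} = m v R = (15.3)(5.67)(1.65) = 143.1 kg·m²/s.
L_i = 0 + 143.1 = 143.1 kg·m²/s.
After sticking, I_f = I_p + m R² = 208.3 + (15.3)(1.65)² = 249.9 kg·m².
ω_f = L_i / I_f = 143.1 / 249.9 = 0.5727 rad/s.

|ω_f| ≈ 0.573 rad/s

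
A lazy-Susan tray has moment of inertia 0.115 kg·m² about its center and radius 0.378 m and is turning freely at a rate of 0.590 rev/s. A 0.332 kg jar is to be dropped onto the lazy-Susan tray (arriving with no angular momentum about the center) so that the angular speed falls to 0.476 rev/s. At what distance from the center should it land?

No external torque acts about the center; L_before = L_after.
I_p ω_i = (I_p + m r²) ω_f ⇒ m r² = I_p(ω_i/ω_f − 1) = 0.1150(0.590/0.476 − 1) = 0.02754 kg·m².
r = √(0.02754/0.332) = 0.2880 m.

r ≈ 0.288 m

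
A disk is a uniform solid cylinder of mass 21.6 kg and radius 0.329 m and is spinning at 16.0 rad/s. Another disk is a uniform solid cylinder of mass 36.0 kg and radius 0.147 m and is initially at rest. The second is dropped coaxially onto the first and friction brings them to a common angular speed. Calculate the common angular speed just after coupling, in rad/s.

The coupling torques are internal; angular momentum about the shared axis is conserved.
Moments of inertia: I_A = ½(21.6)(0.329)² = 1.169 kg·m²; I_B = ½(36.0)(0.147)² = 0.3890 kg·m².
Taking A's sense as positive: L = (1.169)(16.0) = 18.70 kg·m²·rad/s.
Combined I = 1.169 + 0.3890 = 1.558 kg·m².
ω_f = L / I = 18.70 / 1.558 = 12.01 rad/s.

|ω_f| ≈ 12.0 rad/s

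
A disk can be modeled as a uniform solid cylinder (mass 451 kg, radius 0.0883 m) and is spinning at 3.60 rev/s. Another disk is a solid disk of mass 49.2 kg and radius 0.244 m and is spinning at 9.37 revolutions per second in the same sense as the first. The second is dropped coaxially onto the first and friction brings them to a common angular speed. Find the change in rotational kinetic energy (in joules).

No external torque acts about the common axis, so total angular momentum is conserved.
Moments of inertia: I_A = ½(451)(0.0883)² = 1.758 kg·m²; I_B = ½(49.2)(0.244)² = 1.465 kg·m².
Taking A's sense as positive: L = (1.758)(3.60) + (1.465)(9.37) = 20.05 kg·m²·rev/s.
Combined I = 1.758 + 1.465 = 3.223 kg·m².
ω_f = L / I = 20.05 / 3.223 = 6.222 rev/s.
KE_i = ½ΣIω² = 2988 J; KE_f = ½(3.223)(39.09)² = 2463 J.

ΔKE ≈ -525 J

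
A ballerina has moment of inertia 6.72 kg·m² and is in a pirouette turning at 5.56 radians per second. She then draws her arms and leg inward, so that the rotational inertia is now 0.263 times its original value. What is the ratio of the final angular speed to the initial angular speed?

ω₂/ω₁ ≈ 3.80

Angular momentum about the spin axis is conserved since the torque about it is zero.
I₂ = 0.263 × 6.72 = 1.767 kg·m².
ω₂/ω₁ = I₁/I₂ = 6.720 / 1.767 = 3.802.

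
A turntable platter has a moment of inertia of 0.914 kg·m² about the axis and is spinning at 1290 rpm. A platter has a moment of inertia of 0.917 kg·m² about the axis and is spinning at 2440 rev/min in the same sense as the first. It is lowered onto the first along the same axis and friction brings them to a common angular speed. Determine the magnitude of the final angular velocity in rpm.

|ω_f| ≈ 1870 rpm

The coupling torques are internal; angular momentum about the shared axis is conserved.
Taking A's sense as positive: L = (0.9140)(1290) + (0.9170)(2440) = 3417 kg·m²·rpm.
Combined I = 0.9140 + 0.9170 = 1.831 kg·m².
ω_f = L / I = 3417 / 1.831 = 1866 rpm.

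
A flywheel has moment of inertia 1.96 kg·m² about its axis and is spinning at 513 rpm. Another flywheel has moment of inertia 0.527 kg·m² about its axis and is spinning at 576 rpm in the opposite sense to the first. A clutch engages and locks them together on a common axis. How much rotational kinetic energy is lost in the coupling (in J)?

The coupling torques are internal; angular momentum about the shared axis is conserved.
Taking A's sense as positive: L = (1.960)(513) − (0.5270)(576) = 701.9 kg·m²·rpm.
Combined I = 1.960 + 0.5270 = 2.487 kg·m².
ω_f = L / I = 701.9 / 2.487 = 282.2 rpm.
KE_i = ½ΣIω² = 3787 J; KE_f = ½(2.487)(29.56)² = 1086 J.

ΔKE lost ≈ 2700 J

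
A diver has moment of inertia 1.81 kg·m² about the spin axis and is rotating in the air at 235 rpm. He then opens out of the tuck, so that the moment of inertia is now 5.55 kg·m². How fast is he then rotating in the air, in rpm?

ω₂ ≈ 76.6 rpm

With no external torque about the axis, L is conserved: I₁ω₁ = I₂ω₂.
ω₂ = I₁ω₁ / I₂ = (1.810)(235 rpm) / (5.550) = 76.64 rpm.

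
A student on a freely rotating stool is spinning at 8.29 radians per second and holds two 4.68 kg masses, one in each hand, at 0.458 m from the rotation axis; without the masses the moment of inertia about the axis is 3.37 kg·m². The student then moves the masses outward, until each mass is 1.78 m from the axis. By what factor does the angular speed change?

No external torque acts about the spin axis, so angular momentum is conserved.
I₁ = 3.37 + 2(4.68)(0.458)² = 5.333 kg·m²; I₂ = 3.37 + 2(4.68)(1.78)² = 33.03 kg·m².
ω₂/ω₁ = I₁/I₂ = 5.333 / 33.03 = 0.1615.

ω₂/ω₁ ≈ 0.161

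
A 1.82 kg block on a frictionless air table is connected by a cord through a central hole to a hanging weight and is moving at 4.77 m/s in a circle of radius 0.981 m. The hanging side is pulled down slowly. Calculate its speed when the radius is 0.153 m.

v₂ ≈ 30.6 m/s

The only horizontal force on the mass is along the cord (radial), so it exerts no torque about the hole and angular momentum m v r is conserved.
v₂ = v₁ r₁ / r₂ = (4.77)(0.981) / (0.153) = 30.58 m/s.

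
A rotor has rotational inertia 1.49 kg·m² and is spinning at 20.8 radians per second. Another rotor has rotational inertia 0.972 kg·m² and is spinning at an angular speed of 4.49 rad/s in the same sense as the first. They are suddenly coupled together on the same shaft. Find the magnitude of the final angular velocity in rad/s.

No external torque acts about the common axis, so total angular momentum is conserved.
Taking A's sense as positive: L = (1.490)(20.8) + (0.9720)(4.49) = 35.36 kg·m²·rad/s.
Combined I = 1.490 + 0.9720 = 2.462 kg·m².
ω_f = L / I = 35.36 / 2.462 = 14.36 rad/s.

|ω_f| ≈ 14.4 rad/s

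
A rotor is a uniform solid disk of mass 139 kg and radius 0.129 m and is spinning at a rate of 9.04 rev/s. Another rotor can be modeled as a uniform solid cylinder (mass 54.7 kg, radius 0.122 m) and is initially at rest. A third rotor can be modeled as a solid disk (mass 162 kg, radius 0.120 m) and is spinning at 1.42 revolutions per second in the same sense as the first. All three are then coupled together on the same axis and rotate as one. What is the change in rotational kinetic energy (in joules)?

No external torque acts about the common axis, so total angular momentum is conserved.
Moments of inertia: I_A = ½(139)(0.129)² = 1.157 kg·m²; I_B = ½(54.7)(0.122)² = 0.4071 kg·m²; I_C = ½(162)(0.120)² = 1.166 kg·m².
Taking A's sense as positive: L = (1.157)(9.04) + (1.166)(1.42) = 12.11 kg·m²·rev/s.
Combined I = 1.157 + 0.4071 + 1.166 = 2.730 kg·m².
ω_f = L / I = 12.11 / 2.730 = 4.436 rev/s.
KE_i = ½ΣIω² = 1912 J; KE_f = ½(2.730)(27.87)² = 1061 J.

ΔKE ≈ -851 J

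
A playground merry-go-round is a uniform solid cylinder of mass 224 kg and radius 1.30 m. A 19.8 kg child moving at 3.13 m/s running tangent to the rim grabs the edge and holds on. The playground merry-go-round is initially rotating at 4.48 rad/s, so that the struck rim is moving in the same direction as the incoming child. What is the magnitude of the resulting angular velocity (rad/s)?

|ω_f| ≈ 4.17 rad/s

About the axle the impulsive forces during the collision are internal, so angular momentum about that axis is conserved.
I_p = ½(224)(1.30)² = 189.3 kg·m². Taking the sense of the child's angular momentum as positive, L_{child} = m v R = (19.8)(3.13)(1.30) = 80.57 kg·m²/s.
L_i = +I_p ω_p + m v R = +(189.3)(4.48) + 80.57 = 928.5 kg·m²/s.
After sticking, I_f = I_p + m R² = 189.3 + (19.8)(1.30)² = 222.7 kg·m².
ω_f = L_i / I_f = 928.5 / 222.7 = 4.169 rad/s.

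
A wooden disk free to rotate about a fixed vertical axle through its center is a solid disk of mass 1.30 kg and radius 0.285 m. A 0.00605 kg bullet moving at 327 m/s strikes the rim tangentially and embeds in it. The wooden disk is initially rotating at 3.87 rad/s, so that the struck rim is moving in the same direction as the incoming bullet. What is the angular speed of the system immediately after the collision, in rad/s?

|ω_f| ≈ 14.4 rad/s

About the axle the impulsive forces during the collision are internal, so angular momentum about that axis is conserved.
I_p = ½(1.30)(0.285)² = 0.05280 kg·m². Taking the sense of the bullet's angular momentum as positive, L_{bullet} = m v R = (0.00605)(327)(0.285) = 0.5638 kg·m²/s.
L_i = +I_p ω_p + m v R = +(0.05280)(3.87) + 0.5638 = 0.7682 kg·m²/s.
After sticking, I_f = I_p + m R² = 0.05280 + (0.00605)(0.285)² = 0.05329 kg·m².
ω_f = L_i / I_f = 0.7682 / 0.05329 = 14.42 rad/s.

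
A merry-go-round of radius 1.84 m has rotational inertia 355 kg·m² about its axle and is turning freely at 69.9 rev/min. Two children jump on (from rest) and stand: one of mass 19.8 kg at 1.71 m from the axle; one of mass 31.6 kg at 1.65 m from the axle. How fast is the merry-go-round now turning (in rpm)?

ω_f ≈ 49.7 rpm

No external torque acts about the axle; L_before = L_after.
Added inertia Σmr² = (19.8)(1.71)² + (31.6)(1.65)² = 143.9 kg·m²; I_f = 355.0 + 143.9 = 498.9 kg·m².
ω_f = I_p ω_i / I_f = (355.0)(69.9) / 498.9 = 49.74 rpm.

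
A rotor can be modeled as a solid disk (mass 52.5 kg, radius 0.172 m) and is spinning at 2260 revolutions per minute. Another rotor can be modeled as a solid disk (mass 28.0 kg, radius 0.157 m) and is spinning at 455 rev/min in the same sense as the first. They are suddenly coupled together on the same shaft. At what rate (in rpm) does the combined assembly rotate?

No external torque acts about the common axis, so total angular momentum is conserved.
Moments of inertia: I_A = ½(52.5)(0.172)² = 0.7766 kg·m²; I_B = ½(28.0)(0.157)² = 0.3451 kg·m².
Taking A's sense as positive: L = (0.7766)(2260) + (0.3451)(455) = 1912 kg·m²·rpm.
Combined I = 0.7766 + 0.3451 = 1.122 kg·m².
ω_f = L / I = 1912 / 1.122 = 1705 rpm.

|ω_f| ≈ 1700 rpm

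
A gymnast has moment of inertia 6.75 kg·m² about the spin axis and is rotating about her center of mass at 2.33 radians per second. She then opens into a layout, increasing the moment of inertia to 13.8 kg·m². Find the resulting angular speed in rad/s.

ω₂ ≈ 1.14 rad/s

With no external torque about the axis, L is conserved: I₁ω₁ = I₂ω₂.
ω₂ = I₁ω₁ / I₂ = (6.750)(2.33 rad/s) / (13.80) = 1.140 rad/s.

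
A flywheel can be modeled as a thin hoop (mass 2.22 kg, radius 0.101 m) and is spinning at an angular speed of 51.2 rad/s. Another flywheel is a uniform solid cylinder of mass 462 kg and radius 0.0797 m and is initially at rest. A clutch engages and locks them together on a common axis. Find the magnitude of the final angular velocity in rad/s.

No external torque acts about the common axis, so total angular momentum is conserved.
Moments of inertia: I_A = (2.22)(0.101)² = 0.02265 kg·m²; I_B = ½(462)(0.0797)² = 1.467 kg·m².
Taking A's sense as positive: L = (0.02265)(51.2) = 1.159 kg·m²·rad/s.
Combined I = 0.02265 + 1.467 = 1.490 kg·m².
ω_f = L / I = 1.159 / 1.490 = 0.7782 rad/s.

|ω_f| ≈ 0.778 rad/s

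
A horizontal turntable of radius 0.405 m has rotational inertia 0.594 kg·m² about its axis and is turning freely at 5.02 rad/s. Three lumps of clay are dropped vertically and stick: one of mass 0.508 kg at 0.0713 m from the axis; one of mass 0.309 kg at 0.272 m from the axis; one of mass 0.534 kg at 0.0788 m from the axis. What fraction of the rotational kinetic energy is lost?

fraction ≈ 0.0462

The added mass arrives with no angular momentum about the axis, and any external torque about the axis is negligible, so the system's angular momentum is conserved.
Added inertia Σmr² = (0.508)(0.0713)² + (0.309)(0.272)² + (0.534)(0.0788)² = 0.02876 kg·m²; I_f = 0.5940 + 0.02876 = 0.6228 kg·m².
ω_f = I_p ω_i / I_f = (0.5940)(5.02) / 0.6228 = 4.788 rad/s.
KE_i = ½(0.5940)(5.020 rad/s)² = 7.485 J; KE_f = ½(0.6228)(4.788)² = 7.139 J.
Fraction lost = 0.04618.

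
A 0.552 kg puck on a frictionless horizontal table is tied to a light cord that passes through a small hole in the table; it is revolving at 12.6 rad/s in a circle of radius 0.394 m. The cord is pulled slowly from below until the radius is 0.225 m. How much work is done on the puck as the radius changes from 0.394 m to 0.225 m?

W ≈ 14.1 J

The constraining force is radial, so m r² ω about the center is conserved.
ω₂ = ω₁ (r₁/r₂)² = (12.6)(0.394/0.225)² = 38.64 rad/s.
W = ΔKE = ½m(v₂² − v₁²) = 14.06 J.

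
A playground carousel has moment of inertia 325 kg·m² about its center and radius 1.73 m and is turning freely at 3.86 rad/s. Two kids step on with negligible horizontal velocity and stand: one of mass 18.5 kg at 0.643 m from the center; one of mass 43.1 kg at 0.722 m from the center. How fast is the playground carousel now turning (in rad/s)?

ω_f ≈ 3.53 rad/s

No external torque acts about the center; L_before = L_after.
Added inertia Σmr² = (18.5)(0.643)² + (43.1)(0.722)² = 30.12 kg·m²; I_f = 325.0 + 30.12 = 355.1 kg·m².
ω_f = I_p ω_i / I_f = (325.0)(3.86) / 355.1 = 3.533 rad/s.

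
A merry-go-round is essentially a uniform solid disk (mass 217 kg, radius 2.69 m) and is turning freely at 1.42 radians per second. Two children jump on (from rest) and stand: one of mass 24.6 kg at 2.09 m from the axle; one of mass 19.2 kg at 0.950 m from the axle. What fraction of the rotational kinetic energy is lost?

The added mass arrives with no angular momentum about the axle, and any external torque about the axle is negligible, so the system's angular momentum is conserved.
I_p = ½(217)(2.69)² = 785.1 kg·m².
Added inertia Σmr² = (24.6)(2.09)² + (19.2)(0.950)² = 124.8 kg·m²; I_f = 785.1 + 124.8 = 909.9 kg·m².
ω_f = I_p ω_i / I_f = (785.1)(1.42) / 909.9 = 1.225 rad/s.
KE_i = ½(785.1)(1.420 rad/s)² = 791.6 J; KE_f = ½(909.9)(1.225)² = 683.0 J.
Fraction lost = 0.1371.

fraction ≈ 0.137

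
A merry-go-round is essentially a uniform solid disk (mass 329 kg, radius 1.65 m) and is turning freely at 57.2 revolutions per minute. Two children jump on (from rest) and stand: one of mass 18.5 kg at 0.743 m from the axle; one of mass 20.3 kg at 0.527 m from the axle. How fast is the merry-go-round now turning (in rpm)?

ω_f ≈ 55.2 rpm

The added mass arrives with no angular momentum about the axle, and any external torque about the axle is negligible, so the system's angular momentum is conserved.
I_p = ½(329)(1.65)² = 447.9 kg·m².
Added inertia Σmr² = (18.5)(0.743)² + (20.3)(0.527)² = 15.85 kg·m²; I_f = 447.9 + 15.85 = 463.7 kg·m².
ω_f = I_p ω_i / I_f = (447.9)(57.2) / 463.7 = 55.24 rpm.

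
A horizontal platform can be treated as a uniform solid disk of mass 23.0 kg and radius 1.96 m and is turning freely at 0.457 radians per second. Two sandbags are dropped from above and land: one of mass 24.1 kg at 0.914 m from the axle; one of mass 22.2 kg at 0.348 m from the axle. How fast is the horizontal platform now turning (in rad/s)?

ω_f ≈ 0.301 rad/s

The added mass arrives with no angular momentum about the axle, and any external torque about the axle is negligible, so the system's angular momentum is conserved.
I_p = ½(23.0)(1.96)² = 44.18 kg·m².
Added inertia Σmr² = (24.1)(0.914)² + (22.2)(0.348)² = 22.82 kg·m²; I_f = 44.18 + 22.82 = 67.00 kg·m².
ω_f = I_p ω_i / I_f = (44.18)(0.457) / 67.00 = 0.3013 rad/s.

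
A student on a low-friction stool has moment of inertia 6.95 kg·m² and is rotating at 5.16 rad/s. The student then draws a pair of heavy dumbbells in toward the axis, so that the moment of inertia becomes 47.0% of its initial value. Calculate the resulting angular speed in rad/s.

ω₂ ≈ 11.0 rad/s

Angular momentum about the spin axis is conserved since the torque about it is zero.
I₂ = 0.470 × 6.95 = 3.266 kg·m².
ω₂ = I₁ω₁ / I₂ = (6.950)(5.16 rad/s) / (3.266) = 10.98 rad/s.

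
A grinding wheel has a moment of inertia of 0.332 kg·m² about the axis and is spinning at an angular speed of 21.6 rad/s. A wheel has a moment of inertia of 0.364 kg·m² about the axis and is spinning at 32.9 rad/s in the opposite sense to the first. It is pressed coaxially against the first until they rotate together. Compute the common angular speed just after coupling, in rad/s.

The coupling torques are internal; angular momentum about the shared axis is conserved.
Taking A's sense as positive: L = (0.3320)(21.6) − (0.3640)(32.9) = -4.804 kg·m²·rad/s.
Combined I = 0.3320 + 0.3640 = 0.6960 kg·m².
ω_f = L / I = -4.804 / 0.6960 = -6.903 rad/s.

|ω_f| ≈ 6.90 rad/s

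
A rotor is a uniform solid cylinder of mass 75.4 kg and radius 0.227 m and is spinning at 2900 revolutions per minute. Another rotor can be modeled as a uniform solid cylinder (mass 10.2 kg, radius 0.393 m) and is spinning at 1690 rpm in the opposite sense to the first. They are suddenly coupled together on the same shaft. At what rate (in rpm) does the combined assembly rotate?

|ω_f| ≈ 1580 rpm

No external torque acts about the common axis, so total angular momentum is conserved.
Moments of inertia: I_A = ½(75.4)(0.227)² = 1.943 kg·m²; I_B = ½(10.2)(0.393)² = 0.7877 kg·m².
Taking A's sense as positive: L = (1.943)(2900) − (0.7877)(1690) = 4302 kg·m²·rpm.
Combined I = 1.943 + 0.7877 = 2.730 kg·m².
ω_f = L / I = 4302 / 2.730 = 1576 rpm.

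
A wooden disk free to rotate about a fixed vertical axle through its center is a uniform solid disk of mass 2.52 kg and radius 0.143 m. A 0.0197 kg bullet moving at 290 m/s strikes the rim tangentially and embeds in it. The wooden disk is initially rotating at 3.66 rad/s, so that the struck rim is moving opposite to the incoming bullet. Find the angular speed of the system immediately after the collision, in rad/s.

|ω_f| ≈ 27.6 rad/s

The axle reaction passes through the axle and exerts no torque about it; angular momentum about the axle is conserved through the impact.
I_p = ½(2.52)(0.143)² = 0.02577 kg·m². Taking the sense of the bullet's angular momentum as positive, L_{bullet} = m v R = (0.0197)(290)(0.143) = 0.8170 kg·m²/s.
L_i = −I_p ω_p + m v R = −(0.02577)(3.66) + 0.8170 = 0.7227 kg·m²/s.
After sticking, I_f = I_p + m R² = 0.02577 + (0.0197)(0.143)² = 0.02617 kg·m².
ω_f = L_i / I_f = 0.7227 / 0.02617 = 27.62 rad/s.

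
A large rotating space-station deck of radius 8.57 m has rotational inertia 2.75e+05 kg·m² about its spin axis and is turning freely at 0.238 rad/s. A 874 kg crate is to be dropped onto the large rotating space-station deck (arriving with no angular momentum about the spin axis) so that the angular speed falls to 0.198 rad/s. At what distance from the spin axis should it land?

r ≈ 7.97 m

The added mass arrives with no angular momentum about the spin axis, and any external torque about the spin axis is negligible, so the system's angular momentum is conserved.
I_p ω_i = (I_p + m r²) ω_f ⇒ m r² = I_p(ω_i/ω_f − 1) = 2.750e+05(0.238/0.198 − 1) = 55560 kg·m².
r = √(55560/874) = 7.973 m.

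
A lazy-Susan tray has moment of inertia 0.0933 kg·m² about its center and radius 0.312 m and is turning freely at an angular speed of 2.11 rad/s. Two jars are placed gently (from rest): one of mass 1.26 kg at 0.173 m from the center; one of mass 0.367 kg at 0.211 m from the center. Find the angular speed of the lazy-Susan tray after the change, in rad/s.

No external torque acts about the center; L_before = L_after.
Added inertia Σmr² = (1.26)(0.173)² + (0.367)(0.211)² = 0.05405 kg·m²; I_f = 0.09330 + 0.05405 = 0.1473 kg·m².
ω_f = I_p ω_i / I_f = (0.09330)(2.11) / 0.1473 = 1.336 rad/s.

ω_f ≈ 1.34 rad/s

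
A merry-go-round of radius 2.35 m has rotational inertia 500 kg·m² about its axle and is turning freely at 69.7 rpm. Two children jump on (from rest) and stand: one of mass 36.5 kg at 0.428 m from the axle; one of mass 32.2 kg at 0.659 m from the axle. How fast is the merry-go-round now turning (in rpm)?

No external torque acts about the axle; L_before = L_after.
Added inertia Σmr² = (36.5)(0.428)² + (32.2)(0.659)² = 20.67 kg·m²; I_f = 500.0 + 20.67 = 520.7 kg·m².
ω_f = I_p ω_i / I_f = (500.0)(69.7) / 520.7 = 66.93 rpm.

ω_f ≈ 66.9 rpm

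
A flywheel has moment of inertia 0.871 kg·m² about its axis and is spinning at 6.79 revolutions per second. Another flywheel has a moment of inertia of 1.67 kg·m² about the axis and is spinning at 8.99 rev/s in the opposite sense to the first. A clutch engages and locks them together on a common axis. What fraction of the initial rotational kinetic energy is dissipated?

fraction ≈ 0.814

No external torque acts about the common axis, so total angular momentum is conserved.
Taking A's sense as positive: L = (0.8710)(6.79) − (1.670)(8.99) = -9.099 kg·m²·rev/s.
Combined I = 0.8710 + 1.670 = 2.541 kg·m².
ω_f = L / I = -9.099 / 2.541 = -3.581 rev/s.
KE_i = ½ΣIω² = 3457 J; KE_f = ½(2.541)(22.50)² = 643.2 J.
Fraction dissipated = (KE_i − KE_f)/KE_i = 0.8139.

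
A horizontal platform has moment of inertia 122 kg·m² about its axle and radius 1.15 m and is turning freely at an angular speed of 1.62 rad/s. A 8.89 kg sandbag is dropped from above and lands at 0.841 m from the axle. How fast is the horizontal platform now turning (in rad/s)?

The added mass arrives with no angular momentum about the axle, and any external torque about the axle is negligible, so the system's angular momentum is conserved.
Added inertia Σmr² = (8.89)(0.841)² = 6.288 kg·m²; I_f = 122.0 + 6.288 = 128.3 kg·m².
ω_f = I_p ω_i / I_f = (122.0)(1.62) / 128.3 = 1.541 rad/s.

ω_f ≈ 1.54 rad/s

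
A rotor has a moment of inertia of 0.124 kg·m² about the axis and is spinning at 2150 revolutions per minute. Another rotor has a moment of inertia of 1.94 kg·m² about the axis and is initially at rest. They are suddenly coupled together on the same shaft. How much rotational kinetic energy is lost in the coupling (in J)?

No external torque acts about the common axis, so total angular momentum is conserved.
Taking A's sense as positive: L = (0.1240)(2150) = 266.6 kg·m²·rpm.
Combined I = 0.1240 + 1.940 = 2.064 kg·m².
ω_f = L / I = 266.6 / 2.064 = 129.2 rpm.
KE_i = ½ΣIω² = 3143 J; KE_f = ½(2.064)(13.53)² = 188.8 J.

ΔKE lost ≈ 2950 J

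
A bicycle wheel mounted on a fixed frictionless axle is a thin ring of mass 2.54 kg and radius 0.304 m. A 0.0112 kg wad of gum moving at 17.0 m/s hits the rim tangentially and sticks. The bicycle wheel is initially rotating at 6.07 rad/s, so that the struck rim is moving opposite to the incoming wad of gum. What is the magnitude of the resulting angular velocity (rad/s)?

|ω_f| ≈ 5.80 rad/s

The axle reaction passes through the axle and exerts no torque about it; angular momentum about the axle is conserved through the impact.
I_p = (2.54)(0.304)² = 0.2347 kg·m². Taking the sense of the wad of gum's angular momentum as positive, L_{wad} = m v R = (0.0112)(17.0)(0.304) = 0.05788 kg·m²/s.
L_i = −I_p ω_p + m v R = −(0.2347)(6.07) + 0.05788 = -1.367 kg·m²/s.
After sticking, I_f = I_p + m R² = 0.2347 + (0.0112)(0.304)² = 0.2358 kg·m².
ω_f = L_i / I_f = -1.367 / 0.2358 = -5.798 rad/s.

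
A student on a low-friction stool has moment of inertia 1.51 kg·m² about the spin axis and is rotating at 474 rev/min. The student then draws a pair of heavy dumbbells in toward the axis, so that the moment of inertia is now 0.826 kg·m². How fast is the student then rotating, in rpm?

No external torque acts about the spin axis, so angular momentum is conserved.
ω₂ = I₁ω₁ / I₂ = (1.510)(474 rpm) / (0.8260) = 866.5 rpm.

ω₂ ≈ 867 rpm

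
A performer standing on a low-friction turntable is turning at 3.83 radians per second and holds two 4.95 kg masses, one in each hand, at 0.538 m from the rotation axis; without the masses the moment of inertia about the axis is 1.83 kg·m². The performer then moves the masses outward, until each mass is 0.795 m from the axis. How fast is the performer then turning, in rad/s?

With no external torque about the axis, L is conserved: I₁ω₁ = I₂ω₂.
I₁ = 1.83 + 2(4.95)(0.538)² = 4.695 kg·m²; I₂ = 1.83 + 2(4.95)(0.795)² = 8.087 kg·m².
ω₂ = I₁ω₁ / I₂ = (4.695)(3.83 rad/s) / (8.087) = 2.224 rad/s.

ω₂ ≈ 2.22 rad/s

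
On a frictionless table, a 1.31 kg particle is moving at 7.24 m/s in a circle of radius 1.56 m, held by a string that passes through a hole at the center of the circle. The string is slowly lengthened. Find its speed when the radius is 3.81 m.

v₂ ≈ 2.96 m/s

The only horizontal force on the mass is along the cord (radial), so it exerts no torque about the hole and angular momentum m v r is conserved.
v₂ = v₁ r₁ / r₂ = (7.24)(1.56) / (3.81) = 2.964 m/s.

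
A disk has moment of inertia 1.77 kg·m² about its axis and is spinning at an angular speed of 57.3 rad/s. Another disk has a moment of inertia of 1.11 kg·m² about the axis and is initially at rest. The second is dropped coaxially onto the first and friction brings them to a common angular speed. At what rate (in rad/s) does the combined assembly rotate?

|ω_f| ≈ 35.2 rad/s

No external torque acts about the common axis, so total angular momentum is conserved.
Taking A's sense as positive: L = (1.770)(57.3) = 101.4 kg·m²·rad/s.
Combined I = 1.770 + 1.110 = 2.880 kg·m².
ω_f = L / I = 101.4 / 2.880 = 35.22 rad/s.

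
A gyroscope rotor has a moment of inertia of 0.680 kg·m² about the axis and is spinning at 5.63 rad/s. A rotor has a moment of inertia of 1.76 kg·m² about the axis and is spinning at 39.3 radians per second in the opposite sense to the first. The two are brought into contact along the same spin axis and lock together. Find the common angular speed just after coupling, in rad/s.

|ω_f| ≈ 26.8 rad/s

The coupling torques are internal; angular momentum about the shared axis is conserved.
Taking A's sense as positive: L = (0.6800)(5.63) − (1.760)(39.3) = -65.34 kg·m²·rad/s.
Combined I = 0.6800 + 1.760 = 2.440 kg·m².
ω_f = L / I = -65.34 / 2.440 = -26.78 rad/s.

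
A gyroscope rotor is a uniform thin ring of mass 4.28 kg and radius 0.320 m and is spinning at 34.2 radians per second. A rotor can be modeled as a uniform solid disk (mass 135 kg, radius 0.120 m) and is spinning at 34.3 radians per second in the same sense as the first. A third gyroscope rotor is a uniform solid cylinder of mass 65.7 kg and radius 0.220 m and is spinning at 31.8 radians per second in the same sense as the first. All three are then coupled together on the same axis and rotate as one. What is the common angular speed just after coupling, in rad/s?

|ω_f| ≈ 33.0 rad/s

The coupling torques are internal; angular momentum about the shared axis is conserved.
Moments of inertia: I_A = (4.28)(0.320)² = 0.4383 kg·m²; I_B = ½(135)(0.120)² = 0.9720 kg·m²; I_C = ½(65.7)(0.220)² = 1.590 kg·m².
Taking A's sense as positive: L = (0.4383)(34.2) + (0.9720)(34.3) + (1.590)(31.8) = 98.89 kg·m²·rad/s.
Combined I = 0.4383 + 0.9720 + 1.590 = 3.000 kg·m².
ω_f = L / I = 98.89 / 3.000 = 32.96 rad/s.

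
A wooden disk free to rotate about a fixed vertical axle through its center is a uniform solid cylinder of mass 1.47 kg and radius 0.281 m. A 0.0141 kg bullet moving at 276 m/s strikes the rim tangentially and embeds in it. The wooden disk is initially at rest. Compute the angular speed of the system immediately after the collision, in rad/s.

The axle reaction passes through the axle and exerts no torque about it; angular momentum about the axle is conserved through the impact.
I_p = ½(1.47)(0.281)² = 0.05804 kg·m². Taking the sense of the bullet's angular momentum as positive, L_{bullet} = m v R = (0.0141)(276)(0.281) = 1.094 kg·m²/s.
L_i = 0 + 1.094 = 1.094 kg·m²/s.
After sticking, I_f = I_p + m R² = 0.05804 + (0.0141)(0.281)² = 0.05915 kg·m².
ω_f = L_i / I_f = 1.094 / 0.05915 = 18.49 rad/s.

|ω_f| ≈ 18.5 rad/s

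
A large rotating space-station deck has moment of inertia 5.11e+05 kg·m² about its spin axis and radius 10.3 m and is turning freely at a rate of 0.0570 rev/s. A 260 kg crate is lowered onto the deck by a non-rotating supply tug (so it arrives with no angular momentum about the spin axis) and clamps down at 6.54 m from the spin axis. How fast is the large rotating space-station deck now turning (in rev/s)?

ω_f ≈ 0.0558 rev/s

The added mass arrives with no angular momentum about the spin axis, and any external torque about the spin axis is negligible, so the system's angular momentum is conserved.
Added inertia Σmr² = (260)(6.54)² = 11120 kg·m²; I_f = 5.110e+05 + 11120 = 5.221e+05 kg·m².
ω_f = I_p ω_i / I_f = (5.110e+05)(0.0570) / 5.221e+05 = 0.05579 rev/s.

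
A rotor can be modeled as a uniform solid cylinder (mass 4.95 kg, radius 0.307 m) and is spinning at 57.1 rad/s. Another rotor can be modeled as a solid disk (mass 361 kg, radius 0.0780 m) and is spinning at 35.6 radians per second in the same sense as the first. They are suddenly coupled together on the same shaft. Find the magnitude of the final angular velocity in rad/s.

No external torque acts about the common axis, so total angular momentum is conserved.
Moments of inertia: I_A = ½(4.95)(0.307)² = 0.2333 kg·m²; I_B = ½(361)(0.0780)² = 1.098 kg·m².
Taking A's sense as positive: L = (0.2333)(57.1) + (1.098)(35.6) = 52.41 kg·m²·rad/s.
Combined I = 0.2333 + 1.098 = 1.331 kg·m².
ω_f = L / I = 52.41 / 1.331 = 39.37 rad/s.

|ω_f| ≈ 39.4 rad/s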